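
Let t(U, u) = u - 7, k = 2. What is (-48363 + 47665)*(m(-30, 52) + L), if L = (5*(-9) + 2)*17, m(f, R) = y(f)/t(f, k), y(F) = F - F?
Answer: 510238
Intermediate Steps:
t(U, u) = -7 + u
y(F) = 0
m(f, R) = 0 (m(f, R) = 0/(-7 + 2) = 0/(-5) = 0*(-1/5) = 0)
L = -731 (L = (-45 + 2)*17 = -43*17 = -731)
(-48363 + 47665)*(m(-30, 52) + L) = (-48363 + 47665)*(0 - 731) = -698*(-731) = 510238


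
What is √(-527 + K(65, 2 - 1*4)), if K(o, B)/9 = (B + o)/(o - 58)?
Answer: I*√446 ≈ 21.119*I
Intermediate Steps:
K(o, B) = 9*(B + o)/(-58 + o) (K(o, B) = 9*((B + o)/(o - 58)) = 9*((B + o)/(-58 + o)) = 9*(B + o)/(-58 + o))
√(-527 + K(65, 2 - 1*4)) = √(-527 + 9*((2 - 1*4) + 65)/(-58 + 65)) = √(-527 + 9*((2 - 4) + 65)/7) = √(-527 + 9*(⅐)*(-2 + 65)) = √(-527 + 9*(⅐)*63) = √(-527 + 81) = √(-446) = I*√446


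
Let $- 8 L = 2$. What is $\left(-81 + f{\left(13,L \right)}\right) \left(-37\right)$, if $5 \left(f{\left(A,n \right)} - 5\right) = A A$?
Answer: $\frac{7807}{5} \approx 1561.4$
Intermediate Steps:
$L = - \frac{1}{4}$ ($L = \left(- \frac{1}{8}\right) 2 = - \frac{1}{4} \approx -0.25$)
$f{\left(A,n \right)} = 5 + \frac{A^{2}}{5}$ ($f{\left(A,n \right)} = 5 + \frac{A A}{5} = 5 + \frac{A^{2}}{5}$)
$\left(-81 + f{\left(13,L \right)}\right) \left(-37\right) = \left(-81 + \left(5 + \frac{13^{2}}{5}\right)\right) \left(-37\right) = \left(-81 + \left(5 + \frac{1}{5} \cdot 169\right)\right) \left(-37\right) = \left(-81 + \left(5 + \frac{169}{5}\right)\right) \left(-37\right) = \left(-81 + \frac{194}{5}\right) \left(-37\right) = \left(- \frac{211}{5}\right) \left(-37\right) = \frac{7807}{5}$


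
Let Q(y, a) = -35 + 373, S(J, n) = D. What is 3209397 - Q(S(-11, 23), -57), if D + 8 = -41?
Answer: 3209059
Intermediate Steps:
D = -49 (D = -8 - 41 = -49)
S(J, n) = -49
Q(y, a) = 338
3209397 - Q(S(-11, 23), -57) = 3209397 - 1*338 = 3209397 - 338 = 3209059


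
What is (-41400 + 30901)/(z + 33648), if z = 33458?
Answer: -10499/67106 ≈ -0.15645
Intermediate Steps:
(-41400 + 30901)/(z + 33648) = (-41400 + 30901)/(33458 + 33648) = -10499/67106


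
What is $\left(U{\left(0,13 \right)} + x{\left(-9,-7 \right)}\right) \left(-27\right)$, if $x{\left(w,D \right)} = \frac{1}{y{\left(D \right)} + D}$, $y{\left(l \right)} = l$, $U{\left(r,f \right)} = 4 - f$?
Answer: $\frac{3429}{14} \approx 244.93$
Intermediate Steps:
$x{\left(w,D \right)} = \frac{1}{2 D}$ ($x{\left(w,D \right)} = \frac{1}{D + D} = \frac{1}{2 D}$)
$\left(U{\left(0,13 \right)} + x{\left(-9,-7 \right)}\right) \left(-27\right) = \left(\left(4 - 13\right) + \frac{1}{2 \left(-7\right)}\right) \left(-27\right) = \left(\left(4 - 13\right) + \frac{1}{2} \left(- \frac{1}{7}\right)\right) \left(-27\right) = \left(-9 - \frac{1}{14}\right) \left(-27\right) = \left(- \frac{127}{14}\right) \left(-27\right) = \frac{3429}{14}$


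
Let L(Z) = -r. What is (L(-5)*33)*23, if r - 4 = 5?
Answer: -6831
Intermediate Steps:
r = 9 (r = 4 + 5 = 9)
L(Z) = -9 (L(Z) = -1*9 = -9)
(L(-5)*33)*23 = -9*33*23 = -297*23 = -6831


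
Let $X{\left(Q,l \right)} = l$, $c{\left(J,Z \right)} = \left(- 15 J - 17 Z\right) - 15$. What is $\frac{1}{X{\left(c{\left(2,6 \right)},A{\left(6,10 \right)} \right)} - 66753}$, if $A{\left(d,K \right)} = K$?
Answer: $- \frac{1}{66743} \approx -1.4983 \cdot 10^{-5}$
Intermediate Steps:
$c{\left(J,Z \right)} = -15 - 17 Z - 15 J$ ($c{\left(J,Z \right)} = \left(- 17 Z - 15 J\right) - 15 = -15 - 17 Z - 15 J$)
$\frac{1}{X{\left(c{\left(2,6 \right)},A{\left(6,10 \right)} \right)} - 66753} = \frac{1}{10 - 66753} = \frac{1}{-66743} = - \frac{1}{66743}$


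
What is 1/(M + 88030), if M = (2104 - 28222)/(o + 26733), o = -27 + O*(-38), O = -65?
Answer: 14588/1284168581 ≈ 1.1360e-5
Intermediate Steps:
o = 2443 (o = -27 - 65*(-38) = -27 + 2470 = 2443)
M = -13059/14588 (M = (2104 - 28222)/(2443 + 26733) = -26118/29176 = -26118*1/29176 = -13059/14588 ≈ -0.89519)
1/(M + 88030) = 1/(-13059/14588 + 88030) = 1/(1284168581/14588) = 14588/1284168581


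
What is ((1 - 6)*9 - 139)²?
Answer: 33856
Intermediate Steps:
((1 - 6)*9 - 139)² = (-5*9 - 139)² = (-45 - 139)² = (-184)² = 33856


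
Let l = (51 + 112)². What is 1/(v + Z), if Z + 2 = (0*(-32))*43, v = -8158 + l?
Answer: 1/18409 ≈ 5.4321e-5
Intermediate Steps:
l = 26569 (l = 163² = 26569)
v = 18411 (v = -8158 + 26569 = 18411)
Z = -2 (Z = -2 + (0*(-32))*43 = -2 + 0*43 = -2 + 0 = -2)
1/(v + Z) = 1/(18411 - 2) = 1/18409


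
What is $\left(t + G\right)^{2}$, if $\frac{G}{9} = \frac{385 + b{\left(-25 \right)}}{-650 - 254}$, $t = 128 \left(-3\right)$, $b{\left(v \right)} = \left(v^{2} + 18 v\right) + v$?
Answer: $\frac{123869506401}{817216} \approx 1.5158 \cdot 10^{5}$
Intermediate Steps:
$b{\left(v \right)} = v^{2} + 19 v$
$t = -384$
$G = - \frac{4815}{904}$ ($G = 9 \frac{385 - 25 \left(19 - 25\right)}{-650 - 254} = 9 \frac{385 - -150}{-904} = 9 \left(385 + 150\right) \left(- \frac{1}{904}\right) = 9 \cdot 535 \left(- \frac{1}{904}\right) = 9 \left(- \frac{535}{904}\right) = - \frac{4815}{904} \approx -5.3263$)
$\left(t + G\right)^{2} = \left(-384 - \frac{4815}{904}\right)^{2} = \left(- \frac{351951}{904}\right)^{2} = \frac{123869506401}{817216}$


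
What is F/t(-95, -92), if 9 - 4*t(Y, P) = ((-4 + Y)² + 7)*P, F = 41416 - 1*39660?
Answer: 7024/902345 ≈ 0.0077842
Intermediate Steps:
F = 1756 (F = 41416 - 39660 = 1756)
t(Y, P) = 9/4 - P*(7 + (-4 + Y)²)/4 (t(Y, P) = 9/4 - ((-4 + Y)² + 7)*P/4 = 9/4 - (7 + (-4 + Y)²)*P/4 = 9/4 - P*(7 + (-4 + Y)²)/4)
F/t(-95, -92) = 1756/(9/4 - 7/4*(-92) - ¼*(-92)*(-4 - 95)²) = 1756/(9/4 + 161 - ¼*(-92)*(-99)²) = 1756/(9/4 + 161 - ¼*(-92)*9801) = 1756/(9/4 + 161 + 225423) = 1756/(902345/4) = 1756*(4/902345) = 7024/902345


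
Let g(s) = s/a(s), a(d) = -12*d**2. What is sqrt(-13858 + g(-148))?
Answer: I*sqrt(2731910577)/444 ≈ 117.72*I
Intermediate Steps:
g(s) = -1/(12*s) (g(s) = s/((-12*s**2)) = s*(-1/(12*s**2)) = -1/(12*s))
sqrt(-13858 + g(-148)) = sqrt(-13858 - 1/12/(-148)) = sqrt(-13858 - 1/12*(-1/148)) = sqrt(-13858 + 1/1776) = sqrt(-24611807/1776) = I*sqrt(2731910577)/444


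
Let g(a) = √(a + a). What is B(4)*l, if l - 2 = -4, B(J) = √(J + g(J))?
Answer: -2*√(4 + 2*√2) ≈ -5.2262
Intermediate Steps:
g(a) = √2*√a (g(a) = √(2*a) = √2*√a)
B(J) = √(J + √2*√J)
l = -2 (l = 2 - 4 = -2)
B(4)*l = √(4 + √2*√4)*(-2) = √(4 + √2*2)*(-2) = √(4 + 2*√2)*(-2) = -2*√(4 + 2*√2)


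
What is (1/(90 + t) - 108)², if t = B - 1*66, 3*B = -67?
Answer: 288369/25 ≈ 11535.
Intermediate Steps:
B = -67/3 (B = (⅓)*(-67) = -67/3 ≈ -22.333)
t = -265/3 (t = -67/3 - 1*66 = -67/3 - 66 = -265/3 ≈ -88.333)
(1/(90 + t) - 108)² = (1/(90 - 265/3) - 108)² = (1/(5/3) - 108)² = (⅗ - 108)² = (-537/5)² = 288369/25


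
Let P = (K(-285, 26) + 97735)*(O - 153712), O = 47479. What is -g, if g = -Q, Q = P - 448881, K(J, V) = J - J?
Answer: -10383131136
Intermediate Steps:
K(J, V) = 0
P = -10382682255 (P = (0 + 97735)*(47479 - 153712) = 97735*(-106233) = -10382682255)
Q = -10383131136 (Q = -10382682255 - 448881 = -10383131136)
g = 10383131136 (g = -1*(-10383131136) = 10383131136)
-g = -1*10383131136 = -10383131136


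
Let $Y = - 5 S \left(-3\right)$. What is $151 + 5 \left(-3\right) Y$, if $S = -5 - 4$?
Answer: $2176$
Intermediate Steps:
$S = -9$
$Y = -135$ ($Y = \left(-5\right) \left(-9\right) \left(-3\right) = 45 \left(-3\right) = -135$)
$151 + 5 \left(-3\right) Y = 151 + 5 \left(-3\right) \left(-135\right) = 151 - -2025 = 151 + 2025 = 2176$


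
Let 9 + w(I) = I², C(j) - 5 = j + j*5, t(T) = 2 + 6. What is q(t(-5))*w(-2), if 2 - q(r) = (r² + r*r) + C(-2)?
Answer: 595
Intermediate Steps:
t(T) = 8
C(j) = 5 + 6*j (C(j) = 5 + (j + j*5) = 5 + (j + 5*j) = 5 + 6*j)
q(r) = 9 - 2*r² (q(r) = 2 - ((r² + r*r) + (5 + 6*(-2))) = 2 - ((r² + r²) + (5 - 12)) = 2 - (2*r² - 7) = 2 - (-7 + 2*r²) = 2 + (7 - 2*r²) = 9 - 2*r²)
w(I) = -9 + I²
q(t(-5))*w(-2) = (9 - 2*8²)*(-9 + (-2)²) = (9 - 2*64)*(-9 + 4) = (9 - 128)*(-5) = -119*(-5) = 595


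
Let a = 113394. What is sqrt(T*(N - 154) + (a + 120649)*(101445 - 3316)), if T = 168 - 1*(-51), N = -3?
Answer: 2*sqrt(5741592791) ≈ 1.5155e+5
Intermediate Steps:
T = 219 (T = 168 + 51 = 219)
sqrt(T*(N - 154) + (a + 120649)*(101445 - 3316)) = sqrt(219*(-3 - 154) + (113394 + 120649)*(101445 - 3316)) = sqrt(219*(-157) + 234043*98129) = sqrt(-34383 + 22966405547) = sqrt(22966371164) = 2*sqrt(5741592791)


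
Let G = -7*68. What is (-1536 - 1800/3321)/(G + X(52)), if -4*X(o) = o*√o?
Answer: 67471096/20090943 - 3685396*√13/20090943 ≈ 2.6969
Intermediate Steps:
G = -476
X(o) = -o^(3/2)/4 (X(o) = -o*√o/4 = -o^(3/2)/4)
(-1536 - 1800/3321)/(G + X(52)) = (-1536 - 1800/3321)/(-476 - 26*√13) = (-1536 - 1800*1/3321)/(-476 - 26*√13) = (-1536 - 200/369)/(-476 - 26*√13) = -566984/(369*(-476 - 26*√13))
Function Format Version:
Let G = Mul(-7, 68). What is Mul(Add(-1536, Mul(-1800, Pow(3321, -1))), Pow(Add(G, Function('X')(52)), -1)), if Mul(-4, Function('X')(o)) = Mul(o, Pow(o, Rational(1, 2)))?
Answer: Add(Rational(67471096, 20090943), Mul(Rational(-3685396, 20090943), Pow(13, Rational(1, 2)))) ≈ 2.6969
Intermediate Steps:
G = -476
Function('X')(o) = Mul(Rational(-1, 4), Pow(o, Rational(3, 2))) (Function('X')(o) = Mul(Rational(-1, 4), Mul(o, Pow(o, Rational(1, 2)))) = Mul(Rational(-1, 4), Pow(o, Rational(3, 2))))
Mul(Add(-1536, Mul(-1800, Pow(3321, -1))), Pow(Add(G, Function('X')(52)), -1)) = Mul(Add(-1536, Mul(-1800, Pow(3321, -1))), Pow(Add(-476, Mul(Rational(-1, 4), Pow(52, Rational(3, 2)))), -1)) = Mul(Add(-1536, Mul(-1800, Rational(1, 3321))), Pow(Add(-476, Mul(Rational(-1, 4), Mul(104, Pow(13, Rational(1, 2))))), -1)) = Mul(Add(-1536, Rational(-200, 369)), Pow(Add(-476, Mul(-26, Pow(13, Rational(1, 2)))), -1)) = Mul(Rational(-566984, 369), Pow(Add(-476, Mul(-26, Pow(13, Rational(1, 2)))), -1))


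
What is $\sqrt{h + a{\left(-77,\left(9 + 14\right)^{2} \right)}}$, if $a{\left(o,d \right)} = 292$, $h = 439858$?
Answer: $5 \sqrt{17606} \approx 663.44$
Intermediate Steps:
$\sqrt{h + a{\left(-77,\left(9 + 14\right)^{2} \right)}} = \sqrt{439858 + 292} = \sqrt{440150} = 5 \sqrt{17606}$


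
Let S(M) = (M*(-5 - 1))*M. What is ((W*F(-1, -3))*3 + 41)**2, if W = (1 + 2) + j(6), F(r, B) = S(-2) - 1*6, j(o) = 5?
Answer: 461041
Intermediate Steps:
S(M) = -6*M**2 (S(M) = (M*(-6))*M = (-6*M)*M = -6*M**2)
F(r, B) = -30 (F(r, B) = -6*(-2)**2 - 1*6 = -6*4 - 6 = -24 - 6 = -30)
W = 8 (W = (1 + 2) + 5 = 3 + 5 = 8)
((W*F(-1, -3))*3 + 41)**2 = ((8*(-30))*3 + 41)**2 = (-240*3 + 41)**2 = (-720 + 41)**2 = (-679)**2 = 461041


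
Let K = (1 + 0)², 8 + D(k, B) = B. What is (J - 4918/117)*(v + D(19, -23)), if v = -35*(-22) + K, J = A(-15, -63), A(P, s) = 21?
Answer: -1821140/117 ≈ -15565.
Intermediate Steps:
D(k, B) = -8 + B
K = 1 (K = 1² = 1)
J = 21
v = 771 (v = -35*(-22) + 1 = 770 + 1 = 771)
(J - 4918/117)*(v + D(19, -23)) = (21 - 4918/117)*(771 + (-8 - 23)) = (21 - 4918*1/117)*(771 - 31) = (21 - 4918/117)*740 = -2461/117*740 = -1821140/117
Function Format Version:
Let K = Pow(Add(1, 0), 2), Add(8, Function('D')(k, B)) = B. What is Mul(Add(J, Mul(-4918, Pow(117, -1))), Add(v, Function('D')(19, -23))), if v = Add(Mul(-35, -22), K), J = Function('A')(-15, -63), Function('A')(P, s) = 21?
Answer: Rational(-1821140, 117) ≈ -15565.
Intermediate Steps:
Function('D')(k, B) = Add(-8, B)
K = 1 (K = Pow(1, 2) = 1)
J = 21
v = 771 (v = Add(Mul(-35, -22), 1) = Add(770, 1) = 771)
Mul(Add(J, Mul(-4918, Pow(117, -1))), Add(v, Function('D')(19, -23))) = Mul(Add(21, Mul(-4918, Pow(117, -1))), Add(771, Add(-8, -23))) = Mul(Add(21, Mul(-4918, Rational(1, 117))), Add(771, -31)) = Mul(Add(21, Rational(-4918, 117)), 740) = Mul(Rational(-2461, 117), 740) = Rational(-1821140, 117)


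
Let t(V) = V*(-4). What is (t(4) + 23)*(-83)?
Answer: -581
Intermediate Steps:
t(V) = -4*V
(t(4) + 23)*(-83) = (-4*4 + 23)*(-83) = (-16 + 23)*(-83) = 7*(-83) = -581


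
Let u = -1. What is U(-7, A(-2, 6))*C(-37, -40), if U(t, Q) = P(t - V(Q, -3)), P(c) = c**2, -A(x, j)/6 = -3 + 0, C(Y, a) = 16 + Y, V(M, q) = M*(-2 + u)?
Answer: -46389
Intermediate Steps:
V(M, q) = -3*M (V(M, q) = M*(-2 - 1) = M*(-3) = -3*M)
A(x, j) = 18 (A(x, j) = -6*(-3 + 0) = -6*(-3) = 18)
U(t, Q) = (t + 3*Q)**2 (U(t, Q) = (t - (-3)*Q)**2 = (t + 3*Q)**2)
U(-7, A(-2, 6))*C(-37, -40) = (-7 + 3*18)**2*(16 - 37) = (-7 + 54)**2*(-21) = 47**2*(-21) = 2209*(-21) = -46389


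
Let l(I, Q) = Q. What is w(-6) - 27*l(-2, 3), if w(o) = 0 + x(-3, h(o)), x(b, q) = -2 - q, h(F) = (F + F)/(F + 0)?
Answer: -85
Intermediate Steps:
h(F) = 2 (h(F) = (2*F)/F = 2)
w(o) = -4 (w(o) = 0 + (-2 - 1*2) = 0 + (-2 - 2) = 0 - 4 = -4)
w(-6) - 27*l(-2, 3) = -4 - 27*3 = -4 - 81 = -85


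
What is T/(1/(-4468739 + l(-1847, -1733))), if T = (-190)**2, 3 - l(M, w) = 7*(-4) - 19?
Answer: -161319672900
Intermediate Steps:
l(M, w) = 50 (l(M, w) = 3 - (7*(-4) - 19) = 3 - (-28 - 19) = 3 - 1*(-47) = 3 + 47 = 50)
T = 36100
T/(1/(-4468739 + l(-1847, -1733))) = 36100/(1/(-4468739 + 50)) = 36100/(1/(-4468689)) = 36100/(-1/4468689) = 36100*(-4468689) = -161319672900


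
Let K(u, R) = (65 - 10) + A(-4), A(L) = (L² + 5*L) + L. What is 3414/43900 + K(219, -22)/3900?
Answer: 153779/1712100 ≈ 0.089819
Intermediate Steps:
A(L) = L² + 6*L
K(u, R) = 47 (K(u, R) = (65 - 10) - 4*(6 - 4) = 55 - 4*2 = 55 - 8 = 47)
3414/43900 + K(219, -22)/3900 = 3414/43900 + 47/3900 = 3414*(1/43900) + 47*(1/3900) = 1707/21950 + 47/3900 = 153779/1712100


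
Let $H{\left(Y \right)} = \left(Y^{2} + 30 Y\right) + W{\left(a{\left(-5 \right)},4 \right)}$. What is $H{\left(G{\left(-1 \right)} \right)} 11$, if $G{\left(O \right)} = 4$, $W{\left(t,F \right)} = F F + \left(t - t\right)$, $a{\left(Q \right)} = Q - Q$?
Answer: $1672$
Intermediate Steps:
$a{\left(Q \right)} = 0$
$W{\left(t,F \right)} = F^{2}$ ($W{\left(t,F \right)} = F^{2} + 0 = F^{2}$)
$H{\left(Y \right)} = 16 + Y^{2} + 30 Y$ ($H{\left(Y \right)} = \left(Y^{2} + 30 Y\right) + 4^{2} = \left(Y^{2} + 30 Y\right) + 16 = 16 + Y^{2} + 30 Y$)
$H{\left(G{\left(-1 \right)} \right)} 11 = \left(16 + 4^{2} + 30 \cdot 4\right) 11 = \left(16 + 16 + 120\right) 11 = 152 \cdot 11 = 1672$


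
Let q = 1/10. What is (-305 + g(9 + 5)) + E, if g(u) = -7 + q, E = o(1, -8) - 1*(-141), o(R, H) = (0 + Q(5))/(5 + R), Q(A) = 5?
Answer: -2551/15 ≈ -170.07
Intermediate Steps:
q = ⅒ ≈ 0.10000
o(R, H) = 5/(5 + R) (o(R, H) = (0 + 5)/(5 + R) = 5/(5 + R))
E = 851/6 (E = 5/(5 + 1) - 1*(-141) = 5/6 + 141 = 5*(⅙) + 141 = ⅚ + 141 = 851/6 ≈ 141.83)
g(u) = -69/10 (g(u) = -7 + ⅒ = -69/10)
(-305 + g(9 + 5)) + E = (-305 - 69/10) + 851/6 = -3119/10 + 851/6 = -2551/15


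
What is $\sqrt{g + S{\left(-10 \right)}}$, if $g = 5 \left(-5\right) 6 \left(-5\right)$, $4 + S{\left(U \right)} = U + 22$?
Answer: $\sqrt{758} \approx 27.532$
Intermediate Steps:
$S{\left(U \right)} = 18 + U$ ($S{\left(U \right)} = -4 + \left(U + 22\right) = -4 + \left(22 + U\right) = 18 + U$)
$g = 750$ ($g = \left(-25\right) 6 \left(-5\right) = \left(-150\right) \left(-5\right) = 750$)
$\sqrt{g + S{\left(-10 \right)}} = \sqrt{750 + \left(18 - 10\right)} = \sqrt{750 + 8} = \sqrt{758}$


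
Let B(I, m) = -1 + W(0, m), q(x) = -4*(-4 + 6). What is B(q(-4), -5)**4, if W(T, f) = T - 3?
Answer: 256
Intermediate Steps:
W(T, f) = -3 + T
q(x) = -8 (q(x) = -4*2 = -8)
B(I, m) = -4 (B(I, m) = -1 + (-3 + 0) = -1 - 3 = -4)
B(q(-4), -5)**4 = (-4)**4 = 256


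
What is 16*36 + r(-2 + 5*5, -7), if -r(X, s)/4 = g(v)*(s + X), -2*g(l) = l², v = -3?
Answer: 864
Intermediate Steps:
g(l) = -l²/2
r(X, s) = 18*X + 18*s (r(X, s) = -4*(-½*(-3)²)*(s + X) = -4*(-½*9)*(X + s) = -(-18)*(X + s) = -4*(-9*X/2 - 9*s/2) = 18*X + 18*s)
16*36 + r(-2 + 5*5, -7) = 16*36 + (18*(-2 + 5*5) + 18*(-7)) = 576 + (18*(-2 + 25) - 126) = 576 + (18*23 - 126) = 576 + (414 - 126) = 576 + 288 = 864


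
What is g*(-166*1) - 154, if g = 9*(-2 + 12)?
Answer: -15094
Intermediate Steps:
g = 90 (g = 9*10 = 90)
g*(-166*1) - 154 = 90*(-166*1) - 154 = 90*(-166) - 154 = -14940 - 154 = -15094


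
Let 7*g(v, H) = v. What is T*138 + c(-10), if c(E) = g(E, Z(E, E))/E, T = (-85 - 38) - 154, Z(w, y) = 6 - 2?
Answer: -267581/7 ≈ -38226.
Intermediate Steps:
Z(w, y) = 4
g(v, H) = v/7
T = -277 (T = -123 - 154 = -277)
c(E) = ⅐ (c(E) = (E/7)/E = ⅐)
T*138 + c(-10) = -277*138 + ⅐ = -38226 + ⅐ = -267581/7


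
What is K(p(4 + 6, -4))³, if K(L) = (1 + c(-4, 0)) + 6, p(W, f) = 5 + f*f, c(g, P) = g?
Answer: 27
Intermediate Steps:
p(W, f) = 5 + f²
K(L) = 3 (K(L) = (1 - 4) + 6 = -3 + 6 = 3)
K(p(4 + 6, -4))³ = 3³ = 27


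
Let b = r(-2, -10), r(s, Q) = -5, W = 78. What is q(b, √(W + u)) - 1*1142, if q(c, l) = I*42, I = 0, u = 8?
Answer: -1142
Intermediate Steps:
b = -5
q(c, l) = 0 (q(c, l) = 0*42 = 0)
q(b, √(W + u)) - 1*1142 = 0 - 1*1142 = 0 - 1142 = -1142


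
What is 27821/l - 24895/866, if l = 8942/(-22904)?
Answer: -276024181217/3871886 ≈ -71289.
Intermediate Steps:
l = -4471/11452 (l = 8942*(-1/22904) = -4471/11452 ≈ -0.39041)
27821/l - 24895/866 = 27821/(-4471/11452) - 24895/866 = 27821*(-11452/4471) - 24895*1/866 = -318606092/4471 - 24895/866 = -276024181217/3871886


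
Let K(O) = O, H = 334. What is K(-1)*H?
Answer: -334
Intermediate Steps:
K(-1)*H = -1*334 = -334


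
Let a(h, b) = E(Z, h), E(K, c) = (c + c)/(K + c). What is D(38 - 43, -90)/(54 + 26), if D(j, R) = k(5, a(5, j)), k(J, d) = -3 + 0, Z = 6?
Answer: -3/80 ≈ -0.037500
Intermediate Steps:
E(K, c) = 2*c/(K + c) (E(K, c) = (2*c)/(K + c) = 2*c/(K + c))
a(h, b) = 2*h/(6 + h)
k(J, d) = -3
D(j, R) = -3
D(38 - 43, -90)/(54 + 26) = -3/(54 + 26) = -3/80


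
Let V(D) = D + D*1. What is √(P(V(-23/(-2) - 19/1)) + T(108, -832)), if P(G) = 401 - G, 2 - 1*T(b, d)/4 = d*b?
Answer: 2*√89962 ≈ 599.87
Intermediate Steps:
V(D) = 2*D (V(D) = D + D = 2*D)
T(b, d) = 8 - 4*b*d (T(b, d) = 8 - 4*d*b = 8 - 4*b*d)
√(P(V(-23/(-2) - 19/1)) + T(108, -832)) = √((401 - 2*(-23/(-2) - 19/1)) + (8 - 4*108*(-832))) = √((401 - 2*(-23*(-½) - 19*1)) + (8 + 359424)) = √((401 - 2*(23/2 - 19)) + 359432) = √((401 - 2*(-15)/2) + 359432) = √((401 - 1*(-15)) + 359432) = √((401 + 15) + 359432) = √(416 + 359432) = √359848 = 2*√89962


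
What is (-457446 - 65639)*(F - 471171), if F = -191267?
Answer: 346511381230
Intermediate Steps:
(-457446 - 65639)*(F - 471171) = (-457446 - 65639)*(-191267 - 471171) = -523085*(-662438) = 346511381230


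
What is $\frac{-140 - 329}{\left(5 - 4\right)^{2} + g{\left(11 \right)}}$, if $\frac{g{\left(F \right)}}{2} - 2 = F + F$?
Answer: $- \frac{67}{7} \approx -9.5714$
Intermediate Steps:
$g{\left(F \right)} = 4 + 4 F$ ($g{\left(F \right)} = 4 + 2 \left(F + F\right) = 4 + 2 \cdot 2 F = 4 + 4 F$)
$\frac{-140 - 329}{\left(5 - 4\right)^{2} + g{\left(11 \right)}} = \frac{-140 - 329}{\left(5 - 4\right)^{2} + \left(4 + 4 \cdot 11\right)} = - \frac{469}{1^{2} + \left(4 + 44\right)} = - \frac{469}{1 + 48} = - \frac{469}{49} = \left(-469\right) \frac{1}{49} = - \frac{67}{7}$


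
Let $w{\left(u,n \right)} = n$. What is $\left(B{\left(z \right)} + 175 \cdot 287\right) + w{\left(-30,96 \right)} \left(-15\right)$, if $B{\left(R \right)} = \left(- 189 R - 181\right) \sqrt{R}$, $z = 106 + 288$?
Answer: $48785 - 74647 \sqrt{394} \approx -1.4329 \cdot 10^{6}$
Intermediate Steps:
$z = 394$
$B{\left(R \right)} = \sqrt{R} \left(-181 - 189 R\right)$ ($B{\left(R \right)} = \left(-181 - 189 R\right) \sqrt{R} = \sqrt{R} \left(-181 - 189 R\right)$)
$\left(B{\left(z \right)} + 175 \cdot 287\right) + w{\left(-30,96 \right)} \left(-15\right) = \left(\sqrt{394} \left(-181 - 74466\right) + 175 \cdot 287\right) + 96 \left(-15\right) = \left(\sqrt{394} \left(-181 - 74466\right) + 50225\right) - 1440 = \left(\sqrt{394} \left(-74647\right) + 50225\right) - 1440 = \left(- 74647 \sqrt{394} + 50225\right) - 1440 = \left(50225 - 74647 \sqrt{394}\right) - 1440 = 48785 - 74647 \sqrt{394}$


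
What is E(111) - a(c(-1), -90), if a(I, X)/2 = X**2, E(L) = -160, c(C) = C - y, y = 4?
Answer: -16360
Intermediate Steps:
c(C) = -4 + C (c(C) = C - 1*4 = C - 4 = -4 + C)
a(I, X) = 2*X**2
E(111) - a(c(-1), -90) = -160 - 2*(-90)**2 = -160 - 2*8100 = -160 - 1*16200 = -160 - 16200 = -16360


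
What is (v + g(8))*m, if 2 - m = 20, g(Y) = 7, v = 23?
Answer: -540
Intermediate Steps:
m = -18 (m = 2 - 1*20 = 2 - 20 = -18)
(v + g(8))*m = (23 + 7)*(-18) = 30*(-18) = -540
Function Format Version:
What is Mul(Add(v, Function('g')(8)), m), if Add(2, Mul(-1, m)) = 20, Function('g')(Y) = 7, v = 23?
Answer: -540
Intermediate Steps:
m = -18 (m = Add(2, Mul(-1, 20)) = Add(2, -20) = -18)
Mul(Add(v, Function('g')(8)), m) = Mul(Add(23, 7), -18) = Mul(30, -18) = -540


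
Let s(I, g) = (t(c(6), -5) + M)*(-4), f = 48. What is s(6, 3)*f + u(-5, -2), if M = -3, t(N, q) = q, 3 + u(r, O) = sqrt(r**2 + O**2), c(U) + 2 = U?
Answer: 1533 + sqrt(29) ≈ 1538.4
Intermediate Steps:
c(U) = -2 + U
u(r, O) = -3 + sqrt(O**2 + r**2) (u(r, O) = -3 + sqrt(r**2 + O**2) = -3 + sqrt(O**2 + r**2))
s(I, g) = 32 (s(I, g) = (-5 - 3)*(-4) = -8*(-4) = 32)
s(6, 3)*f + u(-5, -2) = 32*48 + (-3 + sqrt((-2)**2 + (-5)**2)) = 1536 + (-3 + sqrt(4 + 25)) = 1536 + (-3 + sqrt(29)) = 1533 + sqrt(29)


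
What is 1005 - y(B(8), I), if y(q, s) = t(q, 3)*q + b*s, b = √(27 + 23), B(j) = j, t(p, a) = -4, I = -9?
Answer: 1037 + 45*√2 ≈ 1100.6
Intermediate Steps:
b = 5*√2 (b = √50 = 5*√2 ≈ 7.0711)
y(q, s) = -4*q + 5*s*√2 (y(q, s) = -4*q + (5*√2)*s = -4*q + 5*s*√2)
1005 - y(B(8), I) = 1005 - (-4*8 + 5*(-9)*√2) = 1005 - (-32 - 45*√2) = 1005 + (32 + 45*√2) = 1037 + 45*√2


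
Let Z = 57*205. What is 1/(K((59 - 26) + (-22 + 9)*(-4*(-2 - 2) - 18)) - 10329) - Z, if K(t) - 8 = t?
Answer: -119911471/10262 ≈ -11685.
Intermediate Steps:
K(t) = 8 + t
Z = 11685
1/(K((59 - 26) + (-22 + 9)*(-4*(-2 - 2) - 18)) - 10329) - Z = 1/((8 + ((59 - 26) + (-22 + 9)*(-4*(-2 - 2) - 18))) - 10329) - 1*11685 = 1/((8 + (33 - 13*(-4*(-4) - 18))) - 10329) - 11685 = 1/((8 + (33 - 13*(16 - 18))) - 10329) - 11685 = 1/((8 + (33 - 13*(-2))) - 10329) - 11685 = 1/((8 + (33 + 26)) - 10329) - 11685 = 1/((8 + 59) - 10329) - 11685 = 1/(67 - 10329) - 11685 = 1/(-10262) - 11685 = -1/10262 - 11685 = -119911471/10262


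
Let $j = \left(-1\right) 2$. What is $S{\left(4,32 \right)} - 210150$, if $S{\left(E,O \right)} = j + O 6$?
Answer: $-209960$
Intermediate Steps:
$j = -2$
$S{\left(E,O \right)} = -2 + 6 O$ ($S{\left(E,O \right)} = -2 + O 6 = -2 + 6 O$)
$S{\left(4,32 \right)} - 210150 = \left(-2 + 6 \cdot 32\right) - 210150 = \left(-2 + 192\right) - 210150 = 190 - 210150 = -209960$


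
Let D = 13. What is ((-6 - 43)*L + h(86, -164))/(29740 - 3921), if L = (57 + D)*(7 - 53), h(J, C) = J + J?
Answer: 157952/25819 ≈ 6.1177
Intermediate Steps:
h(J, C) = 2*J
L = -3220 (L = (57 + 13)*(7 - 53) = 70*(-46) = -3220)
((-6 - 43)*L + h(86, -164))/(29740 - 3921) = ((-6 - 43)*(-3220) + 2*86)/(29740 - 3921) = (-49*(-3220) + 172)/25819 = (157780 + 172)*(1/25819) = 157952*(1/25819) = 157952/25819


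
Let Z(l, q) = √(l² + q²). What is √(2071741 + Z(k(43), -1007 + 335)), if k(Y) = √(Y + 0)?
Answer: √(2071741 + √451627) ≈ 1439.6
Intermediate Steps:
k(Y) = √Y
√(2071741 + Z(k(43), -1007 + 335)) = √(2071741 + √((√43)² + (-1007 + 335)²)) = √(2071741 + √(43 + (-672)²)) = √(2071741 + √(43 + 451584)) = √(2071741 + √451627)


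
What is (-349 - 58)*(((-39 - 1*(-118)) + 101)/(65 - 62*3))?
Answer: 6660/11 ≈ 605.45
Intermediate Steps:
(-349 - 58)*(((-39 - 1*(-118)) + 101)/(65 - 62*3)) = -407*((-39 + 118) + 101)/(65 - 186) = -407*(79 + 101)/(-121) = -73260*(-1)/121 = -407*(-180/121) = 6660/11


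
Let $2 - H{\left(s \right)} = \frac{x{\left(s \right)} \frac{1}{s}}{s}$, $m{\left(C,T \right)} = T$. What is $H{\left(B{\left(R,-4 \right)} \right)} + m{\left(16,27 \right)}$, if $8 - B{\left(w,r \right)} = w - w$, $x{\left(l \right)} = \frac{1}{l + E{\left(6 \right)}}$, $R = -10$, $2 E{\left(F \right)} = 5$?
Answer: $\frac{19487}{672} \approx 28.999$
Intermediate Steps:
$E{\left(F \right)} = \frac{5}{2}$ ($E{\left(F \right)} = \frac{1}{2} \cdot 5 = \frac{5}{2}$)
$x{\left(l \right)} = \frac{1}{\frac{5}{2} + l}$ ($x{\left(l \right)} = \frac{1}{l + \frac{5}{2}} = \frac{1}{\frac{5}{2} + l}$)
$B{\left(w,r \right)} = 8$ ($B{\left(w,r \right)} = 8 - \left(w - w\right) = 8 - 0 = 8 + 0 = 8$)
$H{\left(s \right)} = 2 - \frac{2}{s^{2} \left(5 + 2 s\right)}$ ($H{\left(s \right)} = 2 - \frac{\frac{2}{5 + 2 s} \frac{1}{s}}{s} = 2 - \frac{2 \frac{1}{s} \frac{1}{5 + 2 s}}{s} = 2 - \frac{2}{s^{2} \left(5 + 2 s\right)}$)
$H{\left(B{\left(R,-4 \right)} \right)} + m{\left(16,27 \right)} = \left(2 - \frac{1}{64 \left(\frac{5}{2} + 8\right)}\right) + 27 = \left(2 - \frac{1}{64 \cdot \frac{21}{2}}\right) + 27 = \left(2 - \frac{1}{64} \cdot \frac{2}{21}\right) + 27 = \left(2 - \frac{1}{672}\right) + 27 = \frac{1343}{672} + 27 = \frac{19487}{672}$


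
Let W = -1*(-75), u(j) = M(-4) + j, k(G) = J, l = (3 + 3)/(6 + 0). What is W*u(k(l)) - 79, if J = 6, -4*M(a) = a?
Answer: 446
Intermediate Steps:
l = 1 (l = 6/6 = 6*(⅙) = 1)
M(a) = -a/4
k(G) = 6
u(j) = 1 + j (u(j) = -¼*(-4) + j = 1 + j)
W = 75
W*u(k(l)) - 79 = 75*(1 + 6) - 79 = 75*7 - 79 = 525 - 79 = 446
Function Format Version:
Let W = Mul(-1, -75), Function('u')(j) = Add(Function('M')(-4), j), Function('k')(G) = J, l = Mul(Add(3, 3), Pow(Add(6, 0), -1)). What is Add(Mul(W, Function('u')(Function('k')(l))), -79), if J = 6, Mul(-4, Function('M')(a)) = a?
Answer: 446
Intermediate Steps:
l = 1 (l = Mul(6, Pow(6, -1)) = Mul(6, Rational(1, 6)) = 1)
Function('M')(a) = Mul(Rational(-1, 4), a)
Function('k')(G) = 6
Function('u')(j) = Add(1, j) (Function('u')(j) = Add(Mul(Rational(-1, 4), -4), j) = Add(1, j))
W = 75
Add(Mul(W, Function('u')(Function('k')(l))), -79) = Add(Mul(75, Add(1, 6)), -79) = Add(Mul(75, 7), -79) = Add(525, -79) = 446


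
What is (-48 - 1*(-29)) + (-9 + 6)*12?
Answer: -55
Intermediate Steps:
(-48 - 1*(-29)) + (-9 + 6)*12 = (-48 + 29) - 3*12 = -19 - 36 = -55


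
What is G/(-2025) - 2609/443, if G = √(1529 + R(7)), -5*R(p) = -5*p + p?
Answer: -2609/443 - √38365/10125 ≈ -5.9087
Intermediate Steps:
R(p) = 4*p/5 (R(p) = -(-5*p + p)/5 = -(-4)*p/5 = 4*p/5)
G = √38365/5 (G = √(1529 + (⅘)*7) = √(1529 + 28/5) = √(7673/5) = √38365/5 ≈ 39.174)
G/(-2025) - 2609/443 = (√38365/5)/(-2025) - 2609/443 = (√38365/5)*(-1/2025) - 2609*1/443 = -√38365/10125 - 2609/443 = -2609/443 - √38365/10125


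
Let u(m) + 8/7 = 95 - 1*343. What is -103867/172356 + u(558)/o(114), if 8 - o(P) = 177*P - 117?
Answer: -14279325793/24193784076 ≈ -0.59021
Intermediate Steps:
o(P) = 125 - 177*P (o(P) = 8 - (177*P - 117) = 8 - (-117 + 177*P) = 8 + (117 - 177*P) = 125 - 177*P)
u(m) = -1744/7 (u(m) = -8/7 + (95 - 1*343) = -8/7 + (95 - 343) = -8/7 - 248 = -1744/7)
-103867/172356 + u(558)/o(114) = -103867/172356 - 1744/(7*(125 - 177*114)) = -103867*1/172356 - 1744/(7*(125 - 20178)) = -103867/172356 - 1744/7/(-20053) = -103867/172356 - 1744/7*(-1/20053) = -103867/172356 + 1744/140371 = -14279325793/24193784076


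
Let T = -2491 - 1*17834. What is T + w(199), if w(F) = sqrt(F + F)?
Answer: -20325 + sqrt(398) ≈ -20305.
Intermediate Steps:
w(F) = sqrt(2)*sqrt(F) (w(F) = sqrt(2*F) = sqrt(2)*sqrt(F))
T = -20325 (T = -2491 - 17834 = -20325)
T + w(199) = -20325 + sqrt(2)*sqrt(199) = -20325 + sqrt(398)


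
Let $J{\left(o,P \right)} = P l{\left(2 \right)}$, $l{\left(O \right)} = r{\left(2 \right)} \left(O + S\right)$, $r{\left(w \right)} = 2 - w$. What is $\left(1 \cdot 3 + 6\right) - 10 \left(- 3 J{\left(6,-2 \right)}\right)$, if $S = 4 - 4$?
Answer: $9$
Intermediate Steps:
$S = 0$
$l{\left(O \right)} = 0$ ($l{\left(O \right)} = \left(2 - 2\right) \left(O + 0\right) = \left(2 - 2\right) O = 0 O = 0$)
$J{\left(o,P \right)} = 0$ ($J{\left(o,P \right)} = P 0 = 0$)
$\left(1 \cdot 3 + 6\right) - 10 \left(- 3 J{\left(6,-2 \right)}\right) = \left(1 \cdot 3 + 6\right) - 10 \left(\left(-3\right) 0\right) = \left(3 + 6\right) - 0 = 9 + 0 = 9$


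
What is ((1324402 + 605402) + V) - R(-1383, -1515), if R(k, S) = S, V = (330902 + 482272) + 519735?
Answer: 3264228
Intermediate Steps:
V = 1332909 (V = 813174 + 519735 = 1332909)
((1324402 + 605402) + V) - R(-1383, -1515) = ((1324402 + 605402) + 1332909) - 1*(-1515) = (1929804 + 1332909) + 1515 = 3262713 + 1515 = 3264228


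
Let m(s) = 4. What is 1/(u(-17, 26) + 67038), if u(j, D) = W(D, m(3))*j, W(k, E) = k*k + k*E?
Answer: 1/53778 ≈ 1.8595e-5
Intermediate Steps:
W(k, E) = k² + E*k
u(j, D) = D*j*(4 + D) (u(j, D) = (D*(4 + D))*j = D*j*(4 + D))
1/(u(-17, 26) + 67038) = 1/(26*(-17)*(4 + 26) + 67038) = 1/(26*(-17)*30 + 67038) = 1/(-13260 + 67038) = 1/53778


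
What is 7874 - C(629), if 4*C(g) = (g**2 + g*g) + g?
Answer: -760415/4 ≈ -1.9010e+5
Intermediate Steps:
C(g) = g**2/2 + g/4 (C(g) = ((g**2 + g*g) + g)/4 = ((g**2 + g**2) + g)/4 = (2*g**2 + g)/4 = (g + 2*g**2)/4 = g**2/2 + g/4)
7874 - C(629) = 7874 - 629*(1 + 2*629)/4 = 7874 - 629*(1 + 1258)/4 = 7874 - 629*1259/4 = 7874 - 1*791911/4 = 7874 - 791911/4 = -760415/4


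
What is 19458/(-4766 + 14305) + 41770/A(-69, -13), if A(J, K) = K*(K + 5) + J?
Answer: 79825012/66773 ≈ 1195.5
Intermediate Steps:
A(J, K) = J + K*(5 + K) (A(J, K) = K*(5 + K) + J = J + K*(5 + K))
19458/(-4766 + 14305) + 41770/A(-69, -13) = 19458/(-4766 + 14305) + 41770/(-69 + (-13)² + 5*(-13)) = 19458/9539 + 41770/(-69 + 169 - 65) = 19458*(1/9539) + 41770/35 = 19458/9539 + 41770*(1/35) = 19458/9539 + 8354/7 = 79825012/66773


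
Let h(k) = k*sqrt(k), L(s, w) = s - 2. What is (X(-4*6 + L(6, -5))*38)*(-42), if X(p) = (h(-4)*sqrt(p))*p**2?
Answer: -10214400*sqrt(5) ≈ -2.2840e+7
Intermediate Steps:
L(s, w) = -2 + s
h(k) = k**(3/2)
X(p) = -8*I*p**(5/2) (X(p) = ((-4)**(3/2)*sqrt(p))*p**2 = ((-8*I)*sqrt(p))*p**2 = (-8*I*sqrt(p))*p**2 = -8*I*p**(5/2))
(X(-4*6 + L(6, -5))*38)*(-42) = (-8*I*(-4*6 + (-2 + 6))**(5/2)*38)*(-42) = (-8*I*(-24 + 4)**(5/2)*38)*(-42) = (-8*I*(-20)**(5/2)*38)*(-42) = (-8*I*800*I*sqrt(5)*38)*(-42) = ((6400*sqrt(5))*38)*(-42) = (243200*sqrt(5))*(-42) = -10214400*sqrt(5)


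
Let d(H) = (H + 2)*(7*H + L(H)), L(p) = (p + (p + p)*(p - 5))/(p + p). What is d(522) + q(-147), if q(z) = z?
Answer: 2185719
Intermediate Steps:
L(p) = (p + 2*p*(-5 + p))/(2*p) (L(p) = (p + (2*p)*(-5 + p))/((2*p)) = (p + 2*p*(-5 + p))*(1/(2*p)) = (p + 2*p*(-5 + p))/(2*p))
d(H) = (2 + H)*(-9/2 + 8*H) (d(H) = (H + 2)*(7*H + (-9/2 + H)) = (2 + H)*(-9/2 + 8*H))
d(522) + q(-147) = (-9 + 8*522² + (23/2)*522) - 147 = (-9 + 8*272484 + 6003) - 147 = (-9 + 2179872 + 6003) - 147 = 2185866 - 147 = 2185719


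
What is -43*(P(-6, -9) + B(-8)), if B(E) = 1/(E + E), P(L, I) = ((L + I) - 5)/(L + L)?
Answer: -3311/48 ≈ -68.979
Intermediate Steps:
P(L, I) = (-5 + I + L)/(2*L) (P(L, I) = ((I + L) - 5)/((2*L)) = (-5 + I + L)*(1/(2*L)) = (-5 + I + L)/(2*L))
B(E) = 1/(2*E)
-43*(P(-6, -9) + B(-8)) = -43*((½)*(-5 - 9 - 6)/(-6) + (½)/(-8)) = -43*((½)*(-⅙)*(-20) + (½)*(-⅛)) = -43*(5/3 - 1/16) = -43*77/48 = -3311/48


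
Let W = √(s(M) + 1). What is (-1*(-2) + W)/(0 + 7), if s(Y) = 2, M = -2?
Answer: 2/7 + √3/7 ≈ 0.53315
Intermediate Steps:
W = √3 (W = √(2 + 1) = √3 ≈ 1.7320)
(-1*(-2) + W)/(0 + 7) = (-1*(-2) + √3)/(0 + 7) = (2 + √3)/7 = (2 + √3)*(⅐) = 2/7 + √3/7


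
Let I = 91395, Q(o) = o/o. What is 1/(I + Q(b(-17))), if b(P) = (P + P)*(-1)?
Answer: 1/91396 ≈ 1.0941e-5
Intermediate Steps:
b(P) = -2*P (b(P) = (2*P)*(-1) = -2*P)
Q(o) = 1
1/(I + Q(b(-17))) = 1/(91395 + 1) = 1/91396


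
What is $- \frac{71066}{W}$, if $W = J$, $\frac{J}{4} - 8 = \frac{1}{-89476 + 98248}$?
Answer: $- \frac{155847738}{70177} \approx -2220.8$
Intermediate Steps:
$J = \frac{70177}{2193}$ ($J = 32 + \frac{4}{-89476 + 98248} = 32 + \frac{4}{8772} = 32 + 4 \cdot \frac{1}{8772} = 32 + \frac{1}{2193} = \frac{70177}{2193} \approx 32.0$)
$W = \frac{70177}{2193} \approx 32.0$
$- \frac{71066}{W} = - \frac{71066}{\frac{70177}{2193}} = \left(-71066\right) \frac{2193}{70177} = - \frac{155847738}{70177}$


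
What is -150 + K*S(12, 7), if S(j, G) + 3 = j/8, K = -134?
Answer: 51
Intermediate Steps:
S(j, G) = -3 + j/8
-150 + K*S(12, 7) = -150 - 134*(-3 + (1/8)*12) = -150 - 134*(-3 + 3/2) = -150 - 134*(-3/2) = -150 + 201 = 51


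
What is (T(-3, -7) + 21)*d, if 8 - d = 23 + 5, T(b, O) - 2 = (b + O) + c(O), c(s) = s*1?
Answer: -120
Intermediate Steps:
c(s) = s
T(b, O) = 2 + b + 2*O (T(b, O) = 2 + ((b + O) + O) = 2 + ((O + b) + O) = 2 + (b + 2*O) = 2 + b + 2*O)
d = -20 (d = 8 - (23 + 5) = 8 - 1*28 = 8 - 28 = -20)
(T(-3, -7) + 21)*d = ((2 - 3 + 2*(-7)) + 21)*(-20) = ((2 - 3 - 14) + 21)*(-20) = (-15 + 21)*(-20) = 6*(-20) = -120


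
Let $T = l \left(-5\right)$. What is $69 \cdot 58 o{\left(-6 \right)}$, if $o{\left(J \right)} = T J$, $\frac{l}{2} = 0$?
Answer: $0$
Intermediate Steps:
$l = 0$ ($l = 2 \cdot 0 = 0$)
$T = 0$ ($T = 0 \left(-5\right) = 0$)
$o{\left(J \right)} = 0$ ($o{\left(J \right)} = 0 J = 0$)
$69 \cdot 58 o{\left(-6 \right)} = 69 \cdot 58 \cdot 0 = 4002 \cdot 0 = 0$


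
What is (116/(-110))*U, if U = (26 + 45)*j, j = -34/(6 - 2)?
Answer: 35003/55 ≈ 636.42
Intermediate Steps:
j = -17/2 (j = -34/4 = -34*1/4 = -17/2 ≈ -8.5000)
U = -1207/2 (U = (26 + 45)*(-17/2) = 71*(-17/2) = -1207/2 ≈ -603.50)
(116/(-110))*U = (116/(-110))*(-1207/2) = (116*(-1/110))*(-1207/2) = -58/55*(-1207/2) = 35003/55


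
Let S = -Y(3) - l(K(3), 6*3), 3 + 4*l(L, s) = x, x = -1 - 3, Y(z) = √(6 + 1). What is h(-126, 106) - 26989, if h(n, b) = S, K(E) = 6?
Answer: -107949/4 - √7 ≈ -26990.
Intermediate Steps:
Y(z) = √7
x = -4
l(L, s) = -7/4 (l(L, s) = -¾ + (¼)*(-4) = -¾ - 1 = -7/4)
S = 7/4 - √7 (S = -√7 - 1*(-7/4) = -√7 + 7/4 = 7/4 - √7 ≈ -0.89575)
h(n, b) = 7/4 - √7
h(-126, 106) - 26989 = (7/4 - √7) - 26989 = -107949/4 - √7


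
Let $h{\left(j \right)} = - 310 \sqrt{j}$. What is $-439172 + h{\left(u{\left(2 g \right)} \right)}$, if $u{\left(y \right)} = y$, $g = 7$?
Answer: $-439172 - 310 \sqrt{14} \approx -4.4033 \cdot 10^{5}$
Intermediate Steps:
$-439172 + h{\left(u{\left(2 g \right)} \right)} = -439172 - 310 \sqrt{2 \cdot 7} = -439172 - 310 \sqrt{14}$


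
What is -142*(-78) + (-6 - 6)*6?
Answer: 11004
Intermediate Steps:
-142*(-78) + (-6 - 6)*6 = 11076 - 12*6 = 11076 - 72 = 11004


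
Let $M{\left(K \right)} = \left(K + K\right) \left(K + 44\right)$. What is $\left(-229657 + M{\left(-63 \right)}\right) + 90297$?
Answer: $-136966$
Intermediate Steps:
$M{\left(K \right)} = 2 K \left(44 + K\right)$
$\left(-229657 + M{\left(-63 \right)}\right) + 90297 = \left(-229657 + 2 \left(-63\right) \left(44 - 63\right)\right) + 90297 = \left(-229657 + 2 \left(-63\right) \left(-19\right)\right) + 90297 = \left(-229657 + 2394\right) + 90297 = -227263 + 90297 = -136966$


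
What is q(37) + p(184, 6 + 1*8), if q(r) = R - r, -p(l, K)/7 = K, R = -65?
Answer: -200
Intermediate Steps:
p(l, K) = -7*K
q(r) = -65 - r
q(37) + p(184, 6 + 1*8) = (-65 - 1*37) - 7*(6 + 1*8) = (-65 - 37) - 7*(6 + 8) = -102 - 7*14 = -102 - 98 = -200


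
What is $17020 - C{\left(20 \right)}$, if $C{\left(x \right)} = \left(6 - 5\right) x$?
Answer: $17000$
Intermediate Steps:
$C{\left(x \right)} = x$ ($C{\left(x \right)} = 1 x = x$)
$17020 - C{\left(20 \right)} = 17020 - 20 = 17000$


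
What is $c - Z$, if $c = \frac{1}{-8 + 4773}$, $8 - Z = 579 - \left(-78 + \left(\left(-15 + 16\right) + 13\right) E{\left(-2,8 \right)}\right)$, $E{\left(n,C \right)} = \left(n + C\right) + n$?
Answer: $\frac{2825646}{4765} \approx 593.0$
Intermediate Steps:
$E{\left(n,C \right)} = C + 2 n$ ($E{\left(n,C \right)} = \left(C + n\right) + n = C + 2 n$)
$Z = -593$ ($Z = 8 - \left(579 - \left(-78 + \left(\left(-15 + 16\right) + 13\right) \left(8 + 2 \left(-2\right)\right)\right)\right) = 8 - \left(579 - \left(-78 + \left(1 + 13\right) \left(8 - 4\right)\right)\right) = 8 - \left(579 - \left(-78 + 14 \cdot 4\right)\right) = 8 - \left(579 - \left(-78 + 56\right)\right) = 8 - \left(579 - -22\right) = 8 - \left(579 + 22\right) = 8 - 601 = -593$)
$c = \frac{1}{4765} \approx 0.00020986$
$c - Z = \frac{1}{4765} - -593 = \frac{1}{4765} + 593 = \frac{2825646}{4765}$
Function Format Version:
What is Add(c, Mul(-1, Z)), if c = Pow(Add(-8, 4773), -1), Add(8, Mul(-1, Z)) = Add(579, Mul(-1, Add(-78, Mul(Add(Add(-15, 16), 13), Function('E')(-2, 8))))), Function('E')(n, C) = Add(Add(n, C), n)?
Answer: Rational(2825646, 4765) ≈ 593.00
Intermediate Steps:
Function('E')(n, C) = Add(C, Mul(2, n)) (Function('E')(n, C) = Add(Add(C, n), n) = Add(C, Mul(2, n)))
Z = -593 (Z = Add(8, Mul(-1, Add(579, Mul(-1, Add(-78, Mul(Add(Add(-15, 16), 13), Add(8, Mul(2, -2)))))))) = Add(8, Mul(-1, Add(579, Mul(-1, Add(-78, Mul(Add(1, 13), Add(8, -4))))))) = Add(8, Mul(-1, Add(579, Mul(-1, Add(-78, Mul(14, 4)))))) = Add(8, Mul(-1, Add(579, Mul(-1, Add(-78, 56))))) = Add(8, Mul(-1, Add(579, Mul(-1, -22)))) = Add(8, Mul(-1, Add(579, 22))) = Add(8, Mul(-1, 601)) = Add(8, -601) = -593)
c = Rational(1, 4765) (c = Pow(4765, -1) = Rational(1, 4765) ≈ 0.00020986)
Add(c, Mul(-1, Z)) = Add(Rational(1, 4765), Mul(-1, -593)) = Add(Rational(1, 4765), 593) = Rational(2825646, 4765)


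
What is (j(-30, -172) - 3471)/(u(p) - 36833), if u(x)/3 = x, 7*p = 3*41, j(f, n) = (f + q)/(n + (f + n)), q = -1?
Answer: 9086861/96290788 ≈ 0.094369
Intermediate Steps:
j(f, n) = (-1 + f)/(f + 2*n) (j(f, n) = (f - 1)/(n + (f + n)) = (-1 + f)/(f + 2*n))
p = 123/7 (p = (3*41)/7 = (⅐)*123 = 123/7 ≈ 17.571)
u(x) = 3*x
(j(-30, -172) - 3471)/(u(p) - 36833) = ((-1 - 30)/(-30 + 2*(-172)) - 3471)/(3*(123/7) - 36833) = (-31/(-30 - 344) - 3471)/(369/7 - 36833) = (-31/(-374) - 3471)/(-257462/7) = (-1/374*(-31) - 3471)*(-7/257462) = (31/374 - 3471)*(-7/257462) = -1298123/374*(-7/257462) = 9086861/96290788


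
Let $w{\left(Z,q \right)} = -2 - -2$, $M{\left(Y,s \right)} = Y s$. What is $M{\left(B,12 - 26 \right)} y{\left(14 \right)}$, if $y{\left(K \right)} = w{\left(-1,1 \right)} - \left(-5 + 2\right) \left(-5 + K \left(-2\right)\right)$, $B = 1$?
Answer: $1386$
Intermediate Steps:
$w{\left(Z,q \right)} = 0$ ($w{\left(Z,q \right)} = -2 + 2 = 0$)
$y{\left(K \right)} = -15 - 6 K$ ($y{\left(K \right)} = 0 - \left(-5 + 2\right) \left(-5 + K \left(-2\right)\right) = 0 - - 3 \left(-5 - 2 K\right) = 0 - \left(15 + 6 K\right) = -15 - 6 K$)
$M{\left(B,12 - 26 \right)} y{\left(14 \right)} = 1 \left(12 - 26\right) \left(-15 - 84\right) = 1 \left(-14\right) \left(-99\right) = \left(-14\right) \left(-99\right) = 1386$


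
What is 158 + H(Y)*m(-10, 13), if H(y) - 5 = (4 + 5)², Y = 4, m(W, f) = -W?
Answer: 1018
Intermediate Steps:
H(y) = 86 (H(y) = 5 + (4 + 5)² = 5 + 9² = 5 + 81 = 86)
158 + H(Y)*m(-10, 13) = 158 + 86*(-1*(-10)) = 158 + 86*10 = 158 + 860 = 1018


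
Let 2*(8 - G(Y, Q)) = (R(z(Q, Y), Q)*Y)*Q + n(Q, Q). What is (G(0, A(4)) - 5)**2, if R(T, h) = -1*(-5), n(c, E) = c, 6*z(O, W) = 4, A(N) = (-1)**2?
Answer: 25/4 ≈ 6.2500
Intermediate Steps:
A(N) = 1
z(O, W) = 2/3 (z(O, W) = (1/6)*4 = 2/3)
R(T, h) = 5
G(Y, Q) = 8 - Q/2 - 5*Q*Y/2 (G(Y, Q) = 8 - ((5*Y)*Q + Q)/2 = 8 - (5*Q*Y + Q)/2 = 8 - (Q + 5*Q*Y)/2 = 8 + (-Q/2 - 5*Q*Y/2) = 8 - Q/2 - 5*Q*Y/2)
(G(0, A(4)) - 5)**2 = ((8 - 1/2*1 - 5/2*1*0) - 5)**2 = ((8 - 1/2 + 0) - 5)**2 = (15/2 - 5)**2 = (5/2)**2 = 25/4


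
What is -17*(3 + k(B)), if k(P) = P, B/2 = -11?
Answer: 323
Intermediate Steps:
B = -22 (B = 2*(-11) = -22)
-17*(3 + k(B)) = -17*(3 - 22) = -17*(-19) = 323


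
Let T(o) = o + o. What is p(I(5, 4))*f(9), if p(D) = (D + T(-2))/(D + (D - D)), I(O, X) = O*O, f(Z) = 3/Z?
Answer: 7/25 ≈ 0.28000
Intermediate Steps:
T(o) = 2*o
I(O, X) = O**2
p(D) = (-4 + D)/D (p(D) = (D + 2*(-2))/(D + (D - D)) = (D - 4)/(D + 0) = (-4 + D)/D)
p(I(5, 4))*f(9) = ((-4 + 5**2)/(5**2))*(3/9) = ((-4 + 25)/25)*(3*(1/9)) = ((1/25)*21)*(1/3) = (21/25)*(1/3) = 7/25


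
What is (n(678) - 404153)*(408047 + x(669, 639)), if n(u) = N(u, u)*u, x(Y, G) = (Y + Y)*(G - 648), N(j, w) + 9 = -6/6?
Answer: -162731522665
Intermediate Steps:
N(j, w) = -10 (N(j, w) = -9 - 6/6 = -9 - 6*⅙ = -9 - 1 = -10)
x(Y, G) = 2*Y*(-648 + G) (x(Y, G) = (2*Y)*(-648 + G) = 2*Y*(-648 + G))
n(u) = -10*u
(n(678) - 404153)*(408047 + x(669, 639)) = (-10*678 - 404153)*(408047 + 2*669*(-648 + 639)) = (-6780 - 404153)*(408047 + 2*669*(-9)) = -410933*(408047 - 12042) = -410933*396005 = -162731522665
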